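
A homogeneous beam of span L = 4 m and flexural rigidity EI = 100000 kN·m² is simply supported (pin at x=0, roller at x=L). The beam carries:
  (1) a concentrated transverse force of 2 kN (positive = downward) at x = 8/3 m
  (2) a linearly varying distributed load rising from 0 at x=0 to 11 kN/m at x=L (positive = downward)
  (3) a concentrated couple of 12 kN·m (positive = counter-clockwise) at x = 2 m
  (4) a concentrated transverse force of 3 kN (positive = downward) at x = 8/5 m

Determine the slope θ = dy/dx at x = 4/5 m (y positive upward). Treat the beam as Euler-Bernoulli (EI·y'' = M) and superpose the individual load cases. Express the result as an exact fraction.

θ(4/5) = -412393/2531250000 rad

Load 1 — point force P=2 kN at a=8/3 m (b=L-a=4/3):
  θ_1 = -Pb(L²-b²-3x²)/(6LEI)  [x≤a] = -2·(4/3)·(4²-(4/3)²-3·(4/5)²)/(6·4·100000) = -173/12656250 rad
Load 2 — triangular load w₀=11 kN/m (0→w₀ over full span):
  θ_2 = -w₀(7L⁴-30L²x²+15x⁴)/(360LEI) = -11·(7·4⁴-30·4²·(4/5)²+15·(4/5)⁴)/(360·4·100000) = -2002/17578125 rad
Load 3 — applied couple M₀=12 kN·m at a=2 m (b=L-a=2):
  θ_3 = (M₀x²/(2L)+C₁)/EI  [x≤a] with C₁=M₀(3b²-L²)/(6L)=-2 = (12·(4/5)²/(2·4)+(-2))/100000 = -13/1250000 rad
Load 4 — point force P=3 kN at a=8/5 m (b=L-a=12/5):
  θ_4 = -Pb(L²-b²-3x²)/(6LEI)  [x≤a] = -3·(12/5)·(4²-(12/5)²-3·(4/5)²)/(6·4·100000) = -39/1562500 rad
Superposition: θ = Σ θ_i = -412393/2531250000 rad ≈ -0.000163 rad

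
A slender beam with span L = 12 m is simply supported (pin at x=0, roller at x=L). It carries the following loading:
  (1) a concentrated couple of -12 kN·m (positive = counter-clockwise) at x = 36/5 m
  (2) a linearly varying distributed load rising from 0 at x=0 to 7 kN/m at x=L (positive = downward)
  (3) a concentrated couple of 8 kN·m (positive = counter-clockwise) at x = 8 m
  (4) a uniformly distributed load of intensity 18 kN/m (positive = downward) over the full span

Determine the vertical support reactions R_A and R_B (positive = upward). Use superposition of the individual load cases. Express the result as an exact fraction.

Load 1 — applied couple M₀=-12 kN·m at a=36/5 m (b=L-a=24/5):
  R_A = M₀/L = (-12)/12 = -1 kN
  R_B = -M₀/L = -(-12)/12 = 1 kN
Load 2 — triangular load w₀=7 kN/m (0→w₀ over full span):
  R_A = w₀L/6 = 7·12/6 = 14 kN
  R_B = w₀L/3 = 7·12/3 = 28 kN
Load 3 — applied couple M₀=8 kN·m at a=8 m (b=L-a=4):
  R_A = M₀/L = 8/12 = 2/3 kN
  R_B = -M₀/L = -8/12 = -2/3 kN
Load 4 — uniform load w=18 kN/m over full span:
  R_A = wL/2 = 18·12/2 = 108 kN
  R_B = wL/2 = 18·12/2 = 108 kN
Superposition: R_A = 365/3 kN, R_B = 409/3 kN

R_A = 365/3 kN, R_B = 409/3 kN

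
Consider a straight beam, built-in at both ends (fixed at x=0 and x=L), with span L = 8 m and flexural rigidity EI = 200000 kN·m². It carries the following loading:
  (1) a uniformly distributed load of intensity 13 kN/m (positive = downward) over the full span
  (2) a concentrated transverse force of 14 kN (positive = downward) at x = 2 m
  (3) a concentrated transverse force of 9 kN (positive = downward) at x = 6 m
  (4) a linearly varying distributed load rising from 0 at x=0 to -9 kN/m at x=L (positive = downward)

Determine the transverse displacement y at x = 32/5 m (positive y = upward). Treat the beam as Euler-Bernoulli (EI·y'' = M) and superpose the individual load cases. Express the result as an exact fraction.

y(32/5) = -559927/2343750000 m

Load 1 — uniform load w=13 kN/m over full span:
  y_1 = -wx²(L-x)²/(24EI) = -13·(32/5)²·(8-(32/5))²/(24·200000) = -1664/5859375 m
Load 2 — point force P=14 kN at a=2 m (b=L-a=6):
  y_2 = -Pa²(L-x)²(3bL-(3b+a)(L-x))/(6L³EI)  [x>a] = -14·2²·(8-(32/5))²·(3·6·8-(3·6+2)·(8-(32/5)))/(6·8³·200000) = -49/1875000 m
Load 3 — point force P=9 kN at a=6 m (b=L-a=2):
  y_3 = -Pa²(L-x)²(3bL-(3b+a)(L-x))/(6L³EI)  [x>a] = -9·6²·(8-(32/5))²·(3·2·8-(3·2+6)·(8-(32/5)))/(6·8³·200000) = -243/6250000 m
Load 4 — triangular load w₀=-9 kN/m (0→w₀ over full span):
  y_4 = -w₀x²(L-x)²(x+2L)/(120LEI) = -(-9)·(32/5)²·(8-(32/5))²·((32/5)+2·8)/(120·8·200000) = 5376/48828125 m
Superposition: y = Σ y_i = -559927/2343750000 m ≈ -0.000239 m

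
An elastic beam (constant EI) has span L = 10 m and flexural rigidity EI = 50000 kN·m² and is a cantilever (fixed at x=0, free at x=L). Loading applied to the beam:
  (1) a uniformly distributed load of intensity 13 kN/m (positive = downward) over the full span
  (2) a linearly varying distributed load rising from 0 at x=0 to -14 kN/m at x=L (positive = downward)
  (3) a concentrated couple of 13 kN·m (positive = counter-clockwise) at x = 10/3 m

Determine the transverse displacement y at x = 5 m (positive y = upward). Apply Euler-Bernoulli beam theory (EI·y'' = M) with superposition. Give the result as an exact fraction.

y(5) = -1727/72000 m

Load 1 — uniform load w=13 kN/m over full span:
  y_1 = -wx²(x²-4Lx+6L²)/(24EI) = -13·5²·(5²-4·10·5+6·10²)/(24·50000) = -221/1920 m
Load 2 — triangular load w₀=-14 kN/m (0→w₀ over full span):
  y_2 = (w₀Lx³/12-w₀L²x²/6-w₀x⁵/(120L))/EI = ((-14)·10·5³/12-(-14)·10²·5²/6-(-14)·5⁵/(120·10))/50000 = 847/9600 m
Load 3 — applied couple M₀=13 kN·m at a=10/3 m (b=L-a=20/3):
  y_3 = M₀a(2x-a)/(2EI)  [x>a] = 13·(10/3)·(2·5-(10/3))/(2·50000) = 13/4500 m
Superposition: y = Σ y_i = -1727/72000 m ≈ -0.023986 m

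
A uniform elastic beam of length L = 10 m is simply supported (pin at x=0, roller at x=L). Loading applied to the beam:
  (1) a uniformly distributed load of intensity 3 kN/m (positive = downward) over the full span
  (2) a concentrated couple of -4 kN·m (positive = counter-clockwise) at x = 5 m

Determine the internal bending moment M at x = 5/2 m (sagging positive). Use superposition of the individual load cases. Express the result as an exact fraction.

Load 1 — uniform load w=3 kN/m over full span:
  M_1 = wx(L-x)/2 = 3·(5/2)·(10-(5/2))/2 = 225/8 kN·m
Load 2 — applied couple M₀=-4 kN·m at a=5 m (b=L-a=5):
  M_2 = M₀x/L  [x≤a] = (-4)·(5/2)/10 = -1 kN·m
Superposition: M = Σ M_i = 217/8 kN·m ≈ 27.125000 kN·m

M(5/2) = 217/8 kN·m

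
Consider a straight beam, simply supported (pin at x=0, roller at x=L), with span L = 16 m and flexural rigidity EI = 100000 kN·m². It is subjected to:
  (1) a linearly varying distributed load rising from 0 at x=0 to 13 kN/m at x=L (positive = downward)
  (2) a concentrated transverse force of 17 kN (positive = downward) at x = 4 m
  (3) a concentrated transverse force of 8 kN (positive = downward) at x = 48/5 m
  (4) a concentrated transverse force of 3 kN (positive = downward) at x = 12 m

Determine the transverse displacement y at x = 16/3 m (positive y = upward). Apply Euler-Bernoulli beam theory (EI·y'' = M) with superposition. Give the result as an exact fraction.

y(16/3) = -17940799/284765625 m

Load 1 — triangular load w₀=13 kN/m (0→w₀ over full span):
  y_1 = -w₀x(7L⁴-10L²x²+3x⁴)/(360LEI) = -13·(16/3)·(7·16⁴-10·16²·(16/3)²+3·(16/3)⁴)/(360·16·100000) = -106496/2278125 m
Load 2 — point force P=17 kN at a=4 m (b=L-a=12):
  y_2 = -Pa(L-x)(2Lx-a²-x²)/(6LEI)  [x>a] = -17·4·(16-(16/3))·(2·16·(16/3)-4²-(16/3)²)/(6·16·100000) = -2414/253125 m
Load 3 — point force P=8 kN at a=48/5 m (b=L-a=32/5):
  y_3 = -Pbx(L²-b²-x²)/(6LEI)  [x≤a] = -8·(32/5)·(16/3)·(16²-(32/5)²-(16/3)²)/(6·16·100000) = -167936/31640625 m
Load 4 — point force P=3 kN at a=12 m (b=L-a=4):
  y_4 = -Pbx(L²-b²-x²)/(6LEI)  [x≤a] = -3·4·(16/3)·(16²-4²-(16/3)²)/(6·16·100000) = -119/84375 m
Superposition: y = Σ y_i = -17940799/284765625 m ≈ -0.063002 m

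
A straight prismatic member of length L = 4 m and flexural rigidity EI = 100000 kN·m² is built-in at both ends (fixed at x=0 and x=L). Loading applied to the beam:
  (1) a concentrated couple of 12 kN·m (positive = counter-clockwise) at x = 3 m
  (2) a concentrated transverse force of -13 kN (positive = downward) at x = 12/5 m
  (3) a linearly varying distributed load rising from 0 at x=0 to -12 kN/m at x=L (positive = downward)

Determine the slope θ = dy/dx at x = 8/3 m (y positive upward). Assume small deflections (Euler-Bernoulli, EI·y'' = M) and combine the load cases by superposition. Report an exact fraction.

Load 1 — applied couple M₀=12 kN·m at a=3 m (b=L-a=1):
  θ_1 = (R_Ax²/2 - M_Ax)/EI  [x≤a] with R_A=27/8, M_A=15/4 = ((27/8)·(8/3)²/2 - (15/4)·(8/3))/100000 = 1/50000 rad
Load 2 — point force P=-13 kN at a=12/5 m (b=L-a=8/5):
  θ_2 = Pa²(L-x)(2bL-(3b+a)(L-x))/(2L³EI)  [x>a] = (-13)·(12/5)²·(4-(8/3))·(2·(8/5)·4-(3·(8/5)+(12/5))·(4-(8/3)))/(2·4³·100000) = -39/1562500 rad
Load 3 — triangular load w₀=-12 kN/m (0→w₀ over full span):
  θ_3 = -w₀(2x(L-x)(L-2x)(x+2L)+x²(L-x)²)/(120LEI) = -(-12)·(2·(8/3)·(4-(8/3))·(4-2·(8/3))·((8/3)+2·4)+(8/3)²·(4-(8/3))²)/(120·4·100000) = -28/1265625 rad
Superposition: θ = Σ θ_i = -13711/506250000 rad ≈ -0.000027 rad

θ(8/3) = -13711/506250000 rad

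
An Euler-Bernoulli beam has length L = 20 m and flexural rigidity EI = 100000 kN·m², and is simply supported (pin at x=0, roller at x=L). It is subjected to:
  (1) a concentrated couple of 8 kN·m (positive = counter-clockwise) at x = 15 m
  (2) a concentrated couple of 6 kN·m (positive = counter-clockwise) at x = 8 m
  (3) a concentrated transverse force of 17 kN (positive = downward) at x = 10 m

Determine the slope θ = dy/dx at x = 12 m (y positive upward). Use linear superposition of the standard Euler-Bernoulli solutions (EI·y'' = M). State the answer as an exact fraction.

Load 1 — applied couple M₀=8 kN·m at a=15 m (b=L-a=5):
  θ_1 = (M₀x²/(2L)+C₁)/EI  [x≤a] with C₁=M₀(3b²-L²)/(6L)=-65/3 = (8·12²/(2·20)+(-65/3))/100000 = 107/1500000 rad
Load 2 — applied couple M₀=6 kN·m at a=8 m (b=L-a=12):
  θ_2 = (M₀x²/(2L)-M₀(x-a)+C₁)/EI  [x>a] with C₁=M₀(3b²-L²)/(6L)=8/5 = (6·12²/(2·20)-6·(12-8)+(8/5))/100000 = -1/125000 rad
Load 3 — point force P=17 kN at a=10 m (b=L-a=10):
  θ_3 = -Pa(2L²-6Lx+3x²+a²)/(6LEI)  [x>a] = -17·10·(2·20²-6·20·12+3·12²+10²)/(6·20·100000) = 153/100000 rad
Superposition: θ = Σ θ_i = 239/150000 rad ≈ 0.001593 rad

θ(12) = 239/150000 rad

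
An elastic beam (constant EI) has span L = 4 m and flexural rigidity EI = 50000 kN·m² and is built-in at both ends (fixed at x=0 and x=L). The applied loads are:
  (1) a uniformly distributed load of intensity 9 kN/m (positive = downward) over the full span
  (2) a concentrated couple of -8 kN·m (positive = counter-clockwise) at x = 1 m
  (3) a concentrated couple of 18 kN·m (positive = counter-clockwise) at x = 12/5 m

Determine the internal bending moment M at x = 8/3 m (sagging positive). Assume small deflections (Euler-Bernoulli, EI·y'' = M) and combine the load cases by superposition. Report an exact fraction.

M(8/3) = -99/50 kN·m

Load 1 — uniform load w=9 kN/m over full span:
  M_1 = wLx/2 - wL²/12 - wx²/2 = 9·4·(8/3)/2 - 9·4²/12 - 9·(8/3)²/2 = 4 kN·m
Load 2 — applied couple M₀=-8 kN·m at a=1 m (b=L-a=3):
  M_2 = R_Ax - M_A - M₀  [x>a] with R_A=-9/4, M_A=3/2 = (-9/4)·(8/3) - (3/2) - (-8) = 1/2 kN·m
Load 3 — applied couple M₀=18 kN·m at a=12/5 m (b=L-a=8/5):
  M_3 = R_Ax - M_A - M₀  [x>a] with R_A=162/25, M_A=144/25 = (162/25)·(8/3) - (144/25) - 18 = -162/25 kN·m
Superposition: M = Σ M_i = -99/50 kN·m ≈ -1.980000 kN·m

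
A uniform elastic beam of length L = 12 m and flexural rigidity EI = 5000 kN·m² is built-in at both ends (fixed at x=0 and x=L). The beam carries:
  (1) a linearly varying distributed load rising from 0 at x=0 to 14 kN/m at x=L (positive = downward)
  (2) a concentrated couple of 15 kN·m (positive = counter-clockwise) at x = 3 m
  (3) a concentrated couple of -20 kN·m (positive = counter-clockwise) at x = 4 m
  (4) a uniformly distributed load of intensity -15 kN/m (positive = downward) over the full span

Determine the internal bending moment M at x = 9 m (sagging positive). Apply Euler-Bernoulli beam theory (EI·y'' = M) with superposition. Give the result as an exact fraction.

M(9) = -669/160 kN·m

Load 1 — triangular load w₀=14 kN/m (0→w₀ over full span):
  M_1 = 3w₀Lx/20 - w₀L²/30 - w₀x³/(6L) = 3·14·12·9/20 - 14·12²/30 - 14·9³/(6·12) = 357/20 kN·m
Load 2 — applied couple M₀=15 kN·m at a=3 m (b=L-a=9):
  M_2 = R_Ax - M_A - M₀  [x>a] with R_A=45/32, M_A=-45/16 = (45/32)·9 - (-45/16) - 15 = 15/32 kN·m
Load 3 — applied couple M₀=-20 kN·m at a=4 m (b=L-a=8):
  M_3 = R_Ax - M_A - M₀  [x>a] with R_A=-20/9, M_A=0 = (-20/9)·9 - 0 - (-20) = 0 kN·m
Load 4 — uniform load w=-15 kN/m over full span:
  M_4 = wLx/2 - wL²/12 - wx²/2 = (-15)·12·9/2 - (-15)·12²/12 - (-15)·9²/2 = -45/2 kN·m
Superposition: M = Σ M_i = -669/160 kN·m ≈ -4.181250 kN·m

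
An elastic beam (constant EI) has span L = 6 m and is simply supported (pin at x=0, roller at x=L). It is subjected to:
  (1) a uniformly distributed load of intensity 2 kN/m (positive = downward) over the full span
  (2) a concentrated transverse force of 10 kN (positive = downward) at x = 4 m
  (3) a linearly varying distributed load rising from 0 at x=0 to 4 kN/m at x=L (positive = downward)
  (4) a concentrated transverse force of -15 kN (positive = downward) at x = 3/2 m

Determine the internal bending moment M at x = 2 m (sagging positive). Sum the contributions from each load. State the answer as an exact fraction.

M(2) = 61/9 kN·m

Load 1 — uniform load w=2 kN/m over full span:
  M_1 = wx(L-x)/2 = 2·2·(6-2)/2 = 8 kN·m
Load 2 — point force P=10 kN at a=4 m (b=L-a=2):
  M_2 = Pbx/L  [x≤a] = 10·2·2/6 = 20/3 kN·m
Load 3 — triangular load w₀=4 kN/m (0→w₀ over full span):
  M_3 = w₀Lx/6 - w₀x³/(6L) = 4·6·2/6 - 4·2³/(6·6) = 64/9 kN·m
Load 4 — point force P=-15 kN at a=3/2 m (b=L-a=9/2):
  M_4 = Pa(L-x)/L  [x>a] = (-15)·(3/2)·(6-2)/6 = -15 kN·m
Superposition: M = Σ M_i = 61/9 kN·m ≈ 6.777778 kN·m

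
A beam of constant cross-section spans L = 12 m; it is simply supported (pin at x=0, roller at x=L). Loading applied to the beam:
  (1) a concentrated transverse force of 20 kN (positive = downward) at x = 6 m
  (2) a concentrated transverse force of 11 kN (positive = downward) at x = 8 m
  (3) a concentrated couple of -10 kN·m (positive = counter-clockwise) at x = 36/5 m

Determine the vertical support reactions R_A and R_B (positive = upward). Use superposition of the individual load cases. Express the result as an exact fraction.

R_A = 77/6 kN, R_B = 109/6 kN

Load 1 — point force P=20 kN at a=6 m (b=L-a=6):
  R_A = Pb/L = 20·6/12 = 10 kN
  R_B = Pa/L = 20·6/12 = 10 kN
Load 2 — point force P=11 kN at a=8 m (b=L-a=4):
  R_A = Pb/L = 11·4/12 = 11/3 kN
  R_B = Pa/L = 11·8/12 = 22/3 kN
Load 3 — applied couple M₀=-10 kN·m at a=36/5 m (b=L-a=24/5):
  R_A = M₀/L = (-10)/12 = -5/6 kN
  R_B = -M₀/L = -(-10)/12 = 5/6 kN
Superposition: R_A = 77/6 kN, R_B = 109/6 kN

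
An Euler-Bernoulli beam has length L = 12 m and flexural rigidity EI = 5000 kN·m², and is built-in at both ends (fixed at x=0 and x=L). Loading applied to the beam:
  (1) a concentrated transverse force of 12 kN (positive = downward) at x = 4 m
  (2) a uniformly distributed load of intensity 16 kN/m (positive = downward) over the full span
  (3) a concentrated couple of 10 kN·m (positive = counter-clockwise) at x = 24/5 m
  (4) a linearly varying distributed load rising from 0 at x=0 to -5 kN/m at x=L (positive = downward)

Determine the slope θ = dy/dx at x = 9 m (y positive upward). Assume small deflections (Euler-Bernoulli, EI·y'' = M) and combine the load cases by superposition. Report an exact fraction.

Load 1 — point force P=12 kN at a=4 m (b=L-a=8):
  θ_1 = Pa²(L-x)(2bL-(3b+a)(L-x))/(2L³EI)  [x>a] = 12·4²·(12-9)·(2·8·12-(3·8+4)·(12-9))/(2·12³·5000) = 9/2500 rad
Load 2 — uniform load w=16 kN/m over full span:
  θ_2 = -wx(L-x)(L-2x)/(12EI) = -16·9·(12-9)·(12-2·9)/(12·5000) = 27/625 rad
Load 3 — applied couple M₀=10 kN·m at a=24/5 m (b=L-a=36/5):
  θ_3 = (R_Ax²/2 - M_Ax - M₀(x-a))/EI  [x>a] with R_A=6/5, M_A=6/5 = ((6/5)·9²/2 - (6/5)·9 - 10·(9-(24/5)))/5000 = -21/25000 rad
Load 4 — triangular load w₀=-5 kN/m (0→w₀ over full span):
  θ_4 = -w₀(2x(L-x)(L-2x)(x+2L)+x²(L-x)²)/(120LEI) = -(-5)·(2·9·(12-9)·(12-2·9)·(9+2·12)+9²·(12-9)²)/(120·12·5000) = -1107/160000 rad
Superposition: θ = Σ θ_i = 31233/800000 rad ≈ 0.039041 rad

θ(9) = 31233/800000 rad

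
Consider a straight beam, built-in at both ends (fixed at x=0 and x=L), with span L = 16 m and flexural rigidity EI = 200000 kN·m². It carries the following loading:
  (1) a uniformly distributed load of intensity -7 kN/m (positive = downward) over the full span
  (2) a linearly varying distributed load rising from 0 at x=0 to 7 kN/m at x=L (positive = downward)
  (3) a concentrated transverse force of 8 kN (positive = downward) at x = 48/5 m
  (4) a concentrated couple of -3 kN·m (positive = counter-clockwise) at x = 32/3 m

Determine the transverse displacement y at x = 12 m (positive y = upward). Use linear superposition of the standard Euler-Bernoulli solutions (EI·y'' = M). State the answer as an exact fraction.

Load 1 — uniform load w=-7 kN/m over full span:
  y_1 = -wx²(L-x)²/(24EI) = -(-7)·12²·(16-12)²/(24·200000) = 21/6250 m
Load 2 — triangular load w₀=7 kN/m (0→w₀ over full span):
  y_2 = -w₀x²(L-x)²(x+2L)/(120LEI) = -7·12²·(16-12)²·(12+2·16)/(120·16·200000) = -231/125000 m
Load 3 — point force P=8 kN at a=48/5 m (b=L-a=32/5):
  y_3 = -Pa²(L-x)²(3bL-(3b+a)(L-x))/(6L³EI)  [x>a] = -8·(48/5)²·(16-12)²·(3·(32/5)·16-(3·(32/5)+(48/5))·(16-12))/(6·16³·200000) = -36/78125 m
Load 4 — applied couple M₀=-3 kN·m at a=32/3 m (b=L-a=16/3):
  y_4 = (R_Ax³/6 - M_Ax²/2 - M₀(x-a)²/2)/EI  [x>a] with R_A=-1/4, M_A=-1 = ((-1/4)·12³/6 - (-1)·12²/2 - (-3)·(12-(32/3))²/2)/200000 = 1/75000 m
Superposition: y = Σ y_i = 499/468750 m ≈ 0.001065 m

y(12) = 499/468750 m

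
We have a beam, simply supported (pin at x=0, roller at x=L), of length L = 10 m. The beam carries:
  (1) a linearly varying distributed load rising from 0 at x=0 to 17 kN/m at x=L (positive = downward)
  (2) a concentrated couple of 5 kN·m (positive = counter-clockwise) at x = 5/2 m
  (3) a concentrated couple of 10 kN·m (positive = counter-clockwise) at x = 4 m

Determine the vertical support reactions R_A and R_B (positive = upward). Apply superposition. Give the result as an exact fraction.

R_A = 179/6 kN, R_B = 331/6 kN

Load 1 — triangular load w₀=17 kN/m (0→w₀ over full span):
  R_A = w₀L/6 = 17·10/6 = 85/3 kN
  R_B = w₀L/3 = 17·10/3 = 170/3 kN
Load 2 — applied couple M₀=5 kN·m at a=5/2 m (b=L-a=15/2):
  R_A = M₀/L = 5/10 = 1/2 kN
  R_B = -M₀/L = -5/10 = -1/2 kN
Load 3 — applied couple M₀=10 kN·m at a=4 m (b=L-a=6):
  R_A = M₀/L = 10/10 = 1 kN
  R_B = -M₀/L = -10/10 = -1 kN
Superposition: R_A = 179/6 kN, R_B = 331/6 kN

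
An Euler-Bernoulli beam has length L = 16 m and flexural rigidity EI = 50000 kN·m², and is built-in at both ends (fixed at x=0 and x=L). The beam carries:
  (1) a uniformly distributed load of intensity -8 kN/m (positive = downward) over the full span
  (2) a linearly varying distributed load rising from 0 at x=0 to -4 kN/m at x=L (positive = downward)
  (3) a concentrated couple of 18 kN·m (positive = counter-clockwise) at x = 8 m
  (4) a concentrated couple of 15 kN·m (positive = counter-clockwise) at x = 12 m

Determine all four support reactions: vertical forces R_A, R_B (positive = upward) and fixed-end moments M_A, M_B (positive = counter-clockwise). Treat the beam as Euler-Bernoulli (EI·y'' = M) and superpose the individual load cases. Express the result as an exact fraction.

Load 1 — uniform load w=-8 kN/m over full span:
  R_A = wL/2 = (-8)·16/2 = -64 kN
  M_A = wL²/12 = (-8)·16²/12 = -512/3 kN·m
  R_B = wL/2 = (-8)·16/2 = -64 kN
  M_B = -wL²/12 = -(-8)·16²/12 = 512/3 kN·m
Load 2 — triangular load w₀=-4 kN/m (0→w₀ over full span):
  R_A = 3w₀L/20 = 3·(-4)·16/20 = -48/5 kN
  M_A = w₀L²/30 = (-4)·16²/30 = -512/15 kN·m
  R_B = 7w₀L/20 = 7·(-4)·16/20 = -112/5 kN
  M_B = -w₀L²/20 = -(-4)·16²/20 = 256/5 kN·m
Load 3 — applied couple M₀=18 kN·m at a=8 m (b=L-a=8):
  R_A = 6M₀ab/L³ = 6·18·8·8/16³ = 27/16 kN
  M_A = M₀b(2a-b)/L² = 18·8·(2·8-8)/16² = 9/2 kN·m
  R_B = -6M₀ab/L³ = -6·18·8·8/16³ = -27/16 kN
  M_B = M₀a(2b-a)/L² = 18·8·(2·8-8)/16² = 9/2 kN·m
Load 4 — applied couple M₀=15 kN·m at a=12 m (b=L-a=4):
  R_A = 6M₀ab/L³ = 6·15·12·4/16³ = 135/128 kN
  M_A = M₀b(2a-b)/L² = 15·4·(2·12-4)/16² = 75/16 kN·m
  R_B = -6M₀ab/L³ = -6·15·12·4/16³ = -135/128 kN
  M_B = M₀a(2b-a)/L² = 15·12·(2·4-12)/16² = -45/16 kN·m
Superposition: R_A = -45349/640 kN, M_A = -15649/80 kN·m, R_B = -57051/640 kN, M_B = 53653/240 kN·m

R_A = -45349/640 kN, M_A = -15649/80 kN·m, R_B = -57051/640 kN, M_B = 53653/240 kN·m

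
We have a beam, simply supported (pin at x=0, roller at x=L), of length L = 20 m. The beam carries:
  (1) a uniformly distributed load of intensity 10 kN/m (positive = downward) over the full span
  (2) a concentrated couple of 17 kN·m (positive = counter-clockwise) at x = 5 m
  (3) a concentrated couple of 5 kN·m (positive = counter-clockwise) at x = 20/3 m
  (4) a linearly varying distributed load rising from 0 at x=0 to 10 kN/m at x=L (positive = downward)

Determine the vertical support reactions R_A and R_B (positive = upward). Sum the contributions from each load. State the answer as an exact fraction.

R_A = 4033/30 kN, R_B = 4967/30 kN

Load 1 — uniform load w=10 kN/m over full span:
  R_A = wL/2 = 10·20/2 = 100 kN
  R_B = wL/2 = 10·20/2 = 100 kN
Load 2 — applied couple M₀=17 kN·m at a=5 m (b=L-a=15):
  R_A = M₀/L = 17/20 kN
  R_B = -M₀/L = -17/20 kN
Load 3 — applied couple M₀=5 kN·m at a=20/3 m (b=L-a=40/3):
  R_A = M₀/L = 5/20 = 1/4 kN
  R_B = -M₀/L = -5/20 = -1/4 kN
Load 4 — triangular load w₀=10 kN/m (0→w₀ over full span):
  R_A = w₀L/6 = 10·20/6 = 100/3 kN
  R_B = w₀L/3 = 10·20/3 = 200/3 kN
Superposition: R_A = 4033/30 kN, R_B = 4967/30 kN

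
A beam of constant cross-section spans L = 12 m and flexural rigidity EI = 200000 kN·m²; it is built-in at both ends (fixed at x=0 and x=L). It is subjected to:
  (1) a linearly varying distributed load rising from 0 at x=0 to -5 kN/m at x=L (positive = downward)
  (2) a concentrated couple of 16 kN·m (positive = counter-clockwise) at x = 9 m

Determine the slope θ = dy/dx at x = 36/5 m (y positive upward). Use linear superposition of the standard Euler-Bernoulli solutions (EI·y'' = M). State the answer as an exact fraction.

Load 1 — triangular load w₀=-5 kN/m (0→w₀ over full span):
  θ_1 = -w₀(2x(L-x)(L-2x)(x+2L)+x²(L-x)²)/(120LEI) = -(-5)·(2·(36/5)·(12-(36/5))·(12-2·(36/5))·((36/5)+2·12)+(36/5)²·(12-(36/5))²)/(120·12·200000) = -27/390625 rad
Load 2 — applied couple M₀=16 kN·m at a=9 m (b=L-a=3):
  θ_2 = (R_Ax²/2 - M_Ax)/EI  [x≤a] with R_A=3/2, M_A=5 = ((3/2)·(36/5)²/2 - 5·(36/5))/200000 = 9/625000 rad
Superposition: θ = Σ θ_i = -171/3125000 rad ≈ -0.000055 rad

θ(36/5) = -171/3125000 rad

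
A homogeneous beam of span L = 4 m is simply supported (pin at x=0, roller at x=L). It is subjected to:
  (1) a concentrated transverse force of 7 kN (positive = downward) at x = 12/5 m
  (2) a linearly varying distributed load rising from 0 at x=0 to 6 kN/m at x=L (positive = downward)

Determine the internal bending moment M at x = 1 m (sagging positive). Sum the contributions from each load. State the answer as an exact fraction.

Load 1 — point force P=7 kN at a=12/5 m (b=L-a=8/5):
  M_1 = Pbx/L  [x≤a] = 7·(8/5)·1/4 = 14/5 kN·m
Load 2 — triangular load w₀=6 kN/m (0→w₀ over full span):
  M_2 = w₀Lx/6 - w₀x³/(6L) = 6·4·1/6 - 6·1³/(6·4) = 15/4 kN·m
Superposition: M = Σ M_i = 131/20 kN·m ≈ 6.550000 kN·m

M(1) = 131/20 kN·m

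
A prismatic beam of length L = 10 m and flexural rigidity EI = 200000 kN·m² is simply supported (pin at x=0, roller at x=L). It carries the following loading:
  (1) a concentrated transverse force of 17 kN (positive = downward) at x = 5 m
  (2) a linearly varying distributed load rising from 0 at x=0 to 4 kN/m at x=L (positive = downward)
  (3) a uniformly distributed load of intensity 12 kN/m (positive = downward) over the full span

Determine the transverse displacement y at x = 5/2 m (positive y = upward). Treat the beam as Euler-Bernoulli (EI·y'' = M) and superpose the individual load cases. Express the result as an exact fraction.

y(5/2) = -1571/204800 m

Load 1 — point force P=17 kN at a=5 m (b=L-a=5):
  y_1 = -Pbx(L²-b²-x²)/(6LEI)  [x≤a] = -17·5·(5/2)·(10²-5²-(5/2)²)/(6·10·200000) = -187/153600 m
Load 2 — triangular load w₀=4 kN/m (0→w₀ over full span):
  y_2 = -w₀x(7L⁴-10L²x²+3x⁴)/(360LEI) = -4·(5/2)·(7·10⁴-10·10²·(5/2)²+3·(5/2)⁴)/(360·10·200000) = -109/122880 m
Load 3 — uniform load w=12 kN/m over full span:
  y_3 = -wx(L³-2Lx²+x³)/(24EI) = -12·(5/2)·(10³-2·10·(5/2)²+(5/2)³)/(24·200000) = -57/10240 m
Superposition: y = Σ y_i = -1571/204800 m ≈ -0.007671 m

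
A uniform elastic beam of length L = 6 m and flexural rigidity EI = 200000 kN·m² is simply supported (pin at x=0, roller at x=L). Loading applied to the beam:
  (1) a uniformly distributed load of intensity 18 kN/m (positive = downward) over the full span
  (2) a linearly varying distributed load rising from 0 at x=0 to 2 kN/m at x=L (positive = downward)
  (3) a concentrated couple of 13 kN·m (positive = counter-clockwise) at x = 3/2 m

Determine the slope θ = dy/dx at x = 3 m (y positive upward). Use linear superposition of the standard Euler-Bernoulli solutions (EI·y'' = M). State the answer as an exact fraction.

θ(3) = -107/16000000 rad

Load 1 — uniform load w=18 kN/m over full span:
  θ_1 = -w(L³-6Lx²+4x³)/(24EI) = -18·(6³-6·6·3²+4·3³)/(24·200000) = 0 rad
Load 2 — triangular load w₀=2 kN/m (0→w₀ over full span):
  θ_2 = -w₀(7L⁴-30L²x²+15x⁴)/(360LEI) = -2·(7·6⁴-30·6²·3²+15·3⁴)/(360·6·200000) = -21/8000000 rad
Load 3 — applied couple M₀=13 kN·m at a=3/2 m (b=L-a=9/2):
  θ_3 = (M₀x²/(2L)-M₀(x-a)+C₁)/EI  [x>a] with C₁=M₀(3b²-L²)/(6L)=143/16 = (13·3²/(2·6)-13·(3-(3/2))+(143/16))/200000 = -13/3200000 rad
Superposition: θ = Σ θ_i = -107/16000000 rad ≈ -0.000007 rad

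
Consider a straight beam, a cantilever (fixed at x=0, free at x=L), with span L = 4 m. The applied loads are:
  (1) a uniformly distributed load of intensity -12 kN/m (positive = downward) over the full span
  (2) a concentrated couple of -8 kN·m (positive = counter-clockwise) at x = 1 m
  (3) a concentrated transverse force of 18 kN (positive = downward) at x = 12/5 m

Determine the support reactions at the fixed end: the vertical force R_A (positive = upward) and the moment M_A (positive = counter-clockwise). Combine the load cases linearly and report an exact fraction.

Load 1 — uniform load w=-12 kN/m over full span:
  R_A = wL = (-12)·4 = -48 kN
  M_A = wL²/2 = (-12)·4²/2 = -96 kN·m
Load 2 — applied couple M₀=-8 kN·m at a=1 m (b=L-a=3):
  R_A = 0 kN
  M_A = -M₀ = -(-8) = 8 kN·m
Load 3 — point force P=18 kN at a=12/5 m (b=L-a=8/5):
  R_A = P = 18 kN
  M_A = Pa = 18·(12/5) = 216/5 kN·m
Superposition: R_A = -30 kN, M_A = -224/5 kN·m

R_A = -30 kN, M_A = -224/5 kN·m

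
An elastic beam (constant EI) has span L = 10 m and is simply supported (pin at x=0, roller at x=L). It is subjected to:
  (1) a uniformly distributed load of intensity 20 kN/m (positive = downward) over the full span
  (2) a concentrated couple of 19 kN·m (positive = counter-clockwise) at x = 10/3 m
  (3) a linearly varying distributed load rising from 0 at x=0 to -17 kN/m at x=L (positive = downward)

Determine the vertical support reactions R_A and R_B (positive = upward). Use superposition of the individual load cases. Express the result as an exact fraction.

R_A = 2207/30 kN, R_B = 1243/30 kN

Load 1 — uniform load w=20 kN/m over full span:
  R_A = wL/2 = 20·10/2 = 100 kN
  R_B = wL/2 = 20·10/2 = 100 kN
Load 2 — applied couple M₀=19 kN·m at a=10/3 m (b=L-a=20/3):
  R_A = M₀/L = 19/10 kN
  R_B = -M₀/L = -19/10 kN
Load 3 — triangular load w₀=-17 kN/m (0→w₀ over full span):
  R_A = w₀L/6 = (-17)·10/6 = -85/3 kN
  R_B = w₀L/3 = (-17)·10/3 = -170/3 kN
Superposition: R_A = 2207/30 kN, R_B = 1243/30 kN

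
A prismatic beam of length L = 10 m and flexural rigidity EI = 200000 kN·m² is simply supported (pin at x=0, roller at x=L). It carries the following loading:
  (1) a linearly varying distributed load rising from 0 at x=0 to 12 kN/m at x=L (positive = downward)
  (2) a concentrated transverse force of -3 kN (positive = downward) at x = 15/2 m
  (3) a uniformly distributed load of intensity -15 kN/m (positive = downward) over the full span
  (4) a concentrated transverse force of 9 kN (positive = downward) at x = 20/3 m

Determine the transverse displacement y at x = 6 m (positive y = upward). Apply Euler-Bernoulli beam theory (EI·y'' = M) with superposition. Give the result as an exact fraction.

y(6) = 1184263/240000000 m

Load 1 — triangular load w₀=12 kN/m (0→w₀ over full span):
  y_1 = -w₀x(7L⁴-10L²x²+3x⁴)/(360LEI) = -12·6·(7·10⁴-10·10²·6²+3·6⁴)/(360·10·200000) = -296/78125 m
Load 2 — point force P=-3 kN at a=15/2 m (b=L-a=5/2):
  y_2 = -Pbx(L²-b²-x²)/(6LEI)  [x≤a] = -(-3)·(5/2)·6·(10²-(5/2)²-6²)/(6·10·200000) = 693/3200000 m
Load 3 — uniform load w=-15 kN/m over full span:
  y_3 = -wx(L³-2Lx²+x³)/(24EI) = -(-15)·6·(10³-2·10·6²+6³)/(24·200000) = 93/10000 m
Load 4 — point force P=9 kN at a=20/3 m (b=L-a=10/3):
  y_4 = -Pbx(L²-b²-x²)/(6LEI)  [x≤a] = -9·(10/3)·6·(10²-(10/3)²-6²)/(6·10·200000) = -119/150000 m
Superposition: y = Σ y_i = 1184263/240000000 m ≈ 0.004934 m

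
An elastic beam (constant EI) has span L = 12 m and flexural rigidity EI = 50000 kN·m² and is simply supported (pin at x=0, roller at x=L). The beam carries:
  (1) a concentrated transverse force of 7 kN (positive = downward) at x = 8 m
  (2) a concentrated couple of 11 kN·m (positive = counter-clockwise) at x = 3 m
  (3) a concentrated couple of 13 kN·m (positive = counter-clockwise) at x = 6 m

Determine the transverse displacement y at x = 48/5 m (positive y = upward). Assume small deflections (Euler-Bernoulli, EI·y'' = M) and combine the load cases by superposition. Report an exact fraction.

Load 1 — point force P=7 kN at a=8 m (b=L-a=4):
  y_1 = -Pa(L-x)(2Lx-a²-x²)/(6LEI)  [x>a] = -7·8·(12-(48/5))·(2·12·(48/5)-8²-(48/5)²)/(6·12·50000) = -3248/1171875 m
Load 2 — applied couple M₀=11 kN·m at a=3 m (b=L-a=9):
  y_2 = (M₀x³/(6L)-M₀(x-a)²/2+C₁x)/EI  [x>a] with C₁=M₀(3b²-L²)/(6L)=121/8 = (11·(48/5)³/(6·12)-11·((48/5)-3)²/2+(121/8)·(48/5))/50000 = 10197/12500000 m
Load 3 — applied couple M₀=13 kN·m at a=6 m (b=L-a=6):
  y_3 = (M₀x³/(6L)-M₀(x-a)²/2+C₁x)/EI  [x>a] with C₁=M₀(3b²-L²)/(6L)=-13/2 = (13·(48/5)³/(6·12)-13·((48/5)-6)²/2+(-13/2)·(48/5))/50000 = 819/3125000 m
Superposition: y = Σ y_i = -63517/37500000 m ≈ -0.001694 m

y(48/5) = -63517/37500000 m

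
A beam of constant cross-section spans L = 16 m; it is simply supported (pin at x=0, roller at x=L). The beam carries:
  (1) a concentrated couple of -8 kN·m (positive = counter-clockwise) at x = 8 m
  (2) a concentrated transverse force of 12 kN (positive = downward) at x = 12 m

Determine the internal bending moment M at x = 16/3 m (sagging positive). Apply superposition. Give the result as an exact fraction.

Load 1 — applied couple M₀=-8 kN·m at a=8 m (b=L-a=8):
  M_1 = M₀x/L  [x≤a] = (-8)·(16/3)/16 = -8/3 kN·m
Load 2 — point force P=12 kN at a=12 m (b=L-a=4):
  M_2 = Pbx/L  [x≤a] = 12·4·(16/3)/16 = 16 kN·m
Superposition: M = Σ M_i = 40/3 kN·m ≈ 13.333333 kN·m

M(16/3) = 40/3 kN·m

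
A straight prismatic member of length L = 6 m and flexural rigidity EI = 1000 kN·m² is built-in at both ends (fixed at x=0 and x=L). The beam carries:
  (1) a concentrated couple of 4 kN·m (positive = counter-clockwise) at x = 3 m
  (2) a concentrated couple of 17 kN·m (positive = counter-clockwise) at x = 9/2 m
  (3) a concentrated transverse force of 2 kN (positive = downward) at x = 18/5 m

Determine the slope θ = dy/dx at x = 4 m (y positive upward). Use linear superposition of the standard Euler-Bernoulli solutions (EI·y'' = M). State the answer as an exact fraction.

θ(4) = 2557/500000 rad

Load 1 — applied couple M₀=4 kN·m at a=3 m (b=L-a=3):
  θ_1 = (R_Ax²/2 - M_Ax - M₀(x-a))/EI  [x>a] with R_A=1, M_A=1 = (1·4²/2 - 1·4 - 4·(4-3))/1000 = 0 rad
Load 2 — applied couple M₀=17 kN·m at a=9/2 m (b=L-a=3/2):
  θ_2 = (R_Ax²/2 - M_Ax)/EI  [x≤a] with R_A=51/16, M_A=85/16 = ((51/16)·4²/2 - (85/16)·4)/1000 = 17/4000 rad
Load 3 — point force P=2 kN at a=18/5 m (b=L-a=12/5):
  θ_3 = Pa²(L-x)(2bL-(3b+a)(L-x))/(2L³EI)  [x>a] = 2·(18/5)²·(6-4)·(2·(12/5)·6-(3·(12/5)+(18/5))·(6-4))/(2·6³·1000) = 27/31250 rad
Superposition: θ = Σ θ_i = 2557/500000 rad ≈ 0.005114 rad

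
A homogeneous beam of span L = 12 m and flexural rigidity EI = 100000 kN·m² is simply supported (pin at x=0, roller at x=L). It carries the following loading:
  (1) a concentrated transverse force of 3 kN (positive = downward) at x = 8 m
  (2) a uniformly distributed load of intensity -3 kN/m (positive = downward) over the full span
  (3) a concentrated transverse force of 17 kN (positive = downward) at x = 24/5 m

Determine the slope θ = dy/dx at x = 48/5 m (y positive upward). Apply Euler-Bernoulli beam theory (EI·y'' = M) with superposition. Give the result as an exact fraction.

Load 1 — point force P=3 kN at a=8 m (b=L-a=4):
  θ_1 = -Pa(2L²-6Lx+3x²+a²)/(6LEI)  [x>a] = -3·8·(2·12²-6·12·(48/5)+3·(48/5)²+8²)/(6·12·100000) = 49/234375 rad
Load 2 — uniform load w=-3 kN/m over full span:
  θ_2 = -w(L³-6Lx²+4x³)/(24EI) = -(-3)·(12³-6·12·(48/5)²+4·(48/5)³)/(24·100000) = -2673/1562500 rad
Load 3 — point force P=17 kN at a=24/5 m (b=L-a=36/5):
  θ_3 = -Pa(2L²-6Lx+3x²+a²)/(6LEI)  [x>a] = -17·(24/5)·(2·12²-6·12·(48/5)+3·(48/5)²+(24/5)²)/(6·12·100000) = 459/390625 rad
Superposition: θ = Σ θ_i = -1531/4687500 rad ≈ -0.000327 rad

θ(48/5) = -1531/4687500 rad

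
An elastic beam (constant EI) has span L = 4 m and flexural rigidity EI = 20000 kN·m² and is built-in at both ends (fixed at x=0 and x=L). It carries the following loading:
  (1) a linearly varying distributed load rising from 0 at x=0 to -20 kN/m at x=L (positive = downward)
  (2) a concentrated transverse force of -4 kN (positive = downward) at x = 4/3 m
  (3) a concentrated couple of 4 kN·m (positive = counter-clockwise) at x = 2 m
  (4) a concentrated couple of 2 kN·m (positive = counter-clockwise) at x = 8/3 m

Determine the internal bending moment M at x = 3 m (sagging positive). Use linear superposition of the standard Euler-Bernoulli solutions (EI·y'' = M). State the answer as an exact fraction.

M(3) = -104/27 kN·m

Load 1 — triangular load w₀=-20 kN/m (0→w₀ over full span):
  M_1 = 3w₀Lx/20 - w₀L²/30 - w₀x³/(6L) = 3·(-20)·4·3/20 - (-20)·4²/30 - (-20)·3³/(6·4) = -17/6 kN·m
Load 2 — point force P=-4 kN at a=4/3 m (b=L-a=8/3):
  M_2 = Pa²(a+3b)(L-x)/L³ - Pa²b/L²  [x>a] = (-4)·(4/3)²·((4/3)+3·(8/3))·(4-3)/4³ - (-4)·(4/3)²·(8/3)/4² = 4/27 kN·m
Load 3 — applied couple M₀=4 kN·m at a=2 m (b=L-a=2):
  M_3 = R_Ax - M_A - M₀  [x>a] with R_A=3/2, M_A=1 = (3/2)·3 - 1 - 4 = -1/2 kN·m
Load 4 — applied couple M₀=2 kN·m at a=8/3 m (b=L-a=4/3):
  M_4 = R_Ax - M_A - M₀  [x>a] with R_A=2/3, M_A=2/3 = (2/3)·3 - (2/3) - 2 = -2/3 kN·m
Superposition: M = Σ M_i = -104/27 kN·m ≈ -3.851852 kN·m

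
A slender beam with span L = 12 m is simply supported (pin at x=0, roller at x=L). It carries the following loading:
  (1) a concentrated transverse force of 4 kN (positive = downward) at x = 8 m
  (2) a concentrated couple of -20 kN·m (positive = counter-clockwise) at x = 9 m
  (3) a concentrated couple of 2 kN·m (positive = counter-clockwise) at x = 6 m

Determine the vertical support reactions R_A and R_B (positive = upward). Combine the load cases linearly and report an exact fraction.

R_A = -1/6 kN, R_B = 25/6 kN

Load 1 — point force P=4 kN at a=8 m (b=L-a=4):
  R_A = Pb/L = 4·4/12 = 4/3 kN
  R_B = Pa/L = 4·8/12 = 8/3 kN
Load 2 — applied couple M₀=-20 kN·m at a=9 m (b=L-a=3):
  R_A = M₀/L = (-20)/12 = -5/3 kN
  R_B = -M₀/L = -(-20)/12 = 5/3 kN
Load 3 — applied couple M₀=2 kN·m at a=6 m (b=L-a=6):
  R_A = M₀/L = 2/12 = 1/6 kN
  R_B = -M₀/L = -2/12 = -1/6 kN
Superposition: R_A = -1/6 kN, R_B = 25/6 kN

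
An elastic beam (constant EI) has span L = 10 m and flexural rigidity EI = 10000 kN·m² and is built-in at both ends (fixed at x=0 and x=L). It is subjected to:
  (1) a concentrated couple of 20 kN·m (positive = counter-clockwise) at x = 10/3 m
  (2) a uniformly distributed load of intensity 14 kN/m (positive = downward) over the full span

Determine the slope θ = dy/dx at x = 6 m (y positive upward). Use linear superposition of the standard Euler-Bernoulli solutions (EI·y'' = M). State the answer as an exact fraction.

Load 1 — applied couple M₀=20 kN·m at a=10/3 m (b=L-a=20/3):
  θ_1 = (R_Ax²/2 - M_Ax - M₀(x-a))/EI  [x>a] with R_A=8/3, M_A=0 = ((8/3)·6²/2 - 0·6 - 20·(6-(10/3)))/10000 = -1/1875 rad
Load 2 — uniform load w=14 kN/m over full span:
  θ_2 = -wx(L-x)(L-2x)/(12EI) = -14·6·(10-6)·(10-2·6)/(12·10000) = 7/1250 rad
Superposition: θ = Σ θ_i = 19/3750 rad ≈ 0.005067 rad

θ(6) = 19/3750 rad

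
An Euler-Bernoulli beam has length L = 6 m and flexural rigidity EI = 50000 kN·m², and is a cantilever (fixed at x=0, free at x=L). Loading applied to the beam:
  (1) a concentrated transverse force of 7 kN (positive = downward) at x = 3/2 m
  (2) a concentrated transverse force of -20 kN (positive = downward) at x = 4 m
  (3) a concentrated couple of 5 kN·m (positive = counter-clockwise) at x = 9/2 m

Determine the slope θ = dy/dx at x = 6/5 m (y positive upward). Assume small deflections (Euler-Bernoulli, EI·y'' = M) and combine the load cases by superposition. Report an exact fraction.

θ(6/5) = 2001/1250000 rad

Load 1 — point force P=7 kN at a=3/2 m (b=L-a=9/2):
  θ_1 = -Px(2a-x)/(2EI)  [x≤a] = -7·(6/5)·(2·(3/2)-(6/5))/(2·50000) = -189/1250000 rad
Load 2 — point force P=-20 kN at a=4 m (b=L-a=2):
  θ_2 = -Px(2a-x)/(2EI)  [x≤a] = -(-20)·(6/5)·(2·4-(6/5))/(2·50000) = 51/31250 rad
Load 3 — applied couple M₀=5 kN·m at a=9/2 m (b=L-a=3/2):
  θ_3 = M₀x/EI  [x≤a] = 5·(6/5)/50000 = 3/25000 rad
Superposition: θ = Σ θ_i = 2001/1250000 rad ≈ 0.001601 rad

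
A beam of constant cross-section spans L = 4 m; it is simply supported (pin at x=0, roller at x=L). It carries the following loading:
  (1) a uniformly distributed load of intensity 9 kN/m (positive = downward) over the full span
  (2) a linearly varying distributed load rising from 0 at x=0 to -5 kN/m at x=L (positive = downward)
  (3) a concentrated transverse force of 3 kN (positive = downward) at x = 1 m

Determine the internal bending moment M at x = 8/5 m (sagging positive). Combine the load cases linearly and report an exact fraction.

M(8/5) = 73/5 kN·m

Load 1 — uniform load w=9 kN/m over full span:
  M_1 = wx(L-x)/2 = 9·(8/5)·(4-(8/5))/2 = 432/25 kN·m
Load 2 — triangular load w₀=-5 kN/m (0→w₀ over full span):
  M_2 = w₀Lx/6 - w₀x³/(6L) = (-5)·4·(8/5)/6 - (-5)·(8/5)³/(6·4) = -112/25 kN·m
Load 3 — point force P=3 kN at a=1 m (b=L-a=3):
  M_3 = Pa(L-x)/L  [x>a] = 3·1·(4-(8/5))/4 = 9/5 kN·m
Superposition: M = Σ M_i = 73/5 kN·m ≈ 14.600000 kN·m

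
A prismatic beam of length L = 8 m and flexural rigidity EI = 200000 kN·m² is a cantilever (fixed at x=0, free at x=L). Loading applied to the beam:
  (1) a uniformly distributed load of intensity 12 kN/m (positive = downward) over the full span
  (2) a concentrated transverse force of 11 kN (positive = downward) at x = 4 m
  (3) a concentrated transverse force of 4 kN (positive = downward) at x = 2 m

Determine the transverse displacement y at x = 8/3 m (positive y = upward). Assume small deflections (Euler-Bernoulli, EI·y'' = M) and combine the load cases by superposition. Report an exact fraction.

y(8/3) = -689/112500 m

Load 1 — uniform load w=12 kN/m over full span:
  y_1 = -wx²(x²-4Lx+6L²)/(24EI) = -12·(8/3)²·((8/3)²-4·8·(8/3)+6·8²)/(24·200000) = -1376/253125 m
Load 2 — point force P=11 kN at a=4 m (b=L-a=4):
  y_2 = -Px²(3a-x)/(6EI)  [x≤a] = -11·(8/3)²·(3·4-(8/3))/(6·200000) = -154/253125 m
Load 3 — point force P=4 kN at a=2 m (b=L-a=6):
  y_3 = -Pa²(3x-a)/(6EI)  [x>a] = -4·2²·(3·(8/3)-2)/(6·200000) = -1/12500 m
Superposition: y = Σ y_i = -689/112500 m ≈ -0.006124 m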